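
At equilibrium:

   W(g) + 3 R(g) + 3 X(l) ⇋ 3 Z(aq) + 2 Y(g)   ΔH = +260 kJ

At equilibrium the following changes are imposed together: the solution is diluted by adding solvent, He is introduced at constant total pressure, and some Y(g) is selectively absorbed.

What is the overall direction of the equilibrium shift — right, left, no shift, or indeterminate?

Dilution lowers every aqueous concentration by the same factor. Δn_aq = 3 − 0 = +3, so the system shifts toward the side with more dissolved moles — to the right.
Adding inert gas at constant total pressure expands the volume and lowers every reacting partial pressure. With Δn_gas = 2 − 4 = -2, Q moves away from K toward the side with fewer gas moles, so the system shifts toward the side with more gas moles — to the left.
Removing Y (g), a product, drives the reaction to the right.
The individual effects push in opposite directions; without quantitative information the net direction cannot be determined.

cannot be determined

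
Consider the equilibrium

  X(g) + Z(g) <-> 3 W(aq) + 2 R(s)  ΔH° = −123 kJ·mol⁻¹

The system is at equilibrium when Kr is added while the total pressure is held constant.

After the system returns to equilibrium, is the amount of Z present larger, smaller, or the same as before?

increases

Adding inert gas at constant total pressure expands the volume and lowers every reacting partial pressure. With Δn_gas = 0 − 2 = -2, Q moves away from K toward the side with fewer gas moles, so the system shifts toward the side with more gas moles — to the left.
The net shift is to the left. Z is a reactant, so its amount increases.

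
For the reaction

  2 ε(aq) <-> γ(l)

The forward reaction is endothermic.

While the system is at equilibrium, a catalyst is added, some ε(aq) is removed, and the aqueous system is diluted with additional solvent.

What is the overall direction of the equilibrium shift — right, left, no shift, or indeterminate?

A catalyst speeds both forward and reverse rates equally; it changes neither Q nor K — no shift from this change.
Removing ε (aq), a reactant, drives the reaction to the left.
Dilution lowers every aqueous concentration by the same factor. Δn_aq = 0 − 2 = -2, so the system shifts toward the side with more dissolved moles — to the left.
Only the nonzero effect(s) matter; the net shift is to the left.

left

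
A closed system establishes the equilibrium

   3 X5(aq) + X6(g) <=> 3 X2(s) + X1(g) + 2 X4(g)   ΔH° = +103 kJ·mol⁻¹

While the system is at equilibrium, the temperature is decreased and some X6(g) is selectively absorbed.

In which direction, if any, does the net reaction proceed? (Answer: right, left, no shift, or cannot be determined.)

left

The forward reaction is endothermic. Lowering T favours the exothermic direction — shift to the left.
Removing X6 (g), a reactant, drives the reaction to the left.
All effects act in the same direction — net shift to the left.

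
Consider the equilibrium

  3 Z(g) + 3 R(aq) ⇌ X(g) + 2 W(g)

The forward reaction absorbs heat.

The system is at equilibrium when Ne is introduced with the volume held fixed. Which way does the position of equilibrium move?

no shift

At constant volume, adding an inert gas leaves every reacting species' partial pressure unchanged, so Q is unchanged — no shift from this change.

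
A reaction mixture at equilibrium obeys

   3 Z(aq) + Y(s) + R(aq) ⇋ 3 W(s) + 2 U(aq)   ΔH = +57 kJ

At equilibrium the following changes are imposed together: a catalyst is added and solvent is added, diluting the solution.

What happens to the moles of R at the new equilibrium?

A catalyst speeds both forward and reverse rates equally; it changes neither Q nor K — no shift from this change.
Dilution lowers every aqueous concentration by the same factor. Δn_aq = 2 − 4 = -2, so the system shifts toward the side with more dissolved moles — to the left.
The net shift is to the left. R is a reactant, so its amount increases.

increases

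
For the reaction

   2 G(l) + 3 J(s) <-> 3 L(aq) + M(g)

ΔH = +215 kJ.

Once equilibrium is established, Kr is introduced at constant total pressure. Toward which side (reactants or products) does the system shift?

right

Adding inert gas at constant total pressure expands the volume and lowers every reacting partial pressure. With Δn_gas = 1 − 0 = +1, Q moves away from K toward the side with fewer gas moles, so the system shifts toward the side with more gas moles — to the right.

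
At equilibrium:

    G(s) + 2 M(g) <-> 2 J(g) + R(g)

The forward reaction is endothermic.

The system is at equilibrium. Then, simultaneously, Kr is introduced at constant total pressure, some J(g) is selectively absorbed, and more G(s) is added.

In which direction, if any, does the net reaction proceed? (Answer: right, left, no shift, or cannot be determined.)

right

Adding inert gas at constant total pressure expands the volume and lowers every reacting partial pressure. With Δn_gas = 3 − 2 = +1, Q moves away from K toward the side with fewer gas moles, so the system shifts toward the side with more gas moles — to the right.
Removing J (g), a product, drives the reaction to the right.
G is a pure solid; its activity is 1 regardless of amount, so Q is unaffected — no shift from this change.
Only the nonzero effect(s) matter; the net shift is to the right.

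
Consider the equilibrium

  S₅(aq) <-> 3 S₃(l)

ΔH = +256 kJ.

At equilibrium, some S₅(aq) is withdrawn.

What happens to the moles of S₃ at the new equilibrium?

decreases

Removing S₅ (aq), a reactant, drives the reaction to the left.
The net shift is to the left. S₃ is a product, so its amount decreases.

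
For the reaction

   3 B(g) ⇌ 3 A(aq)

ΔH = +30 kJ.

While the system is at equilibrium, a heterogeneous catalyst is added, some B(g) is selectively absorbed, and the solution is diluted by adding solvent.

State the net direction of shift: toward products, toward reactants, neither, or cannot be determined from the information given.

cannot be determined

A catalyst speeds both forward and reverse rates equally; it changes neither Q nor K — no shift from this change.
Removing B (g), a reactant, drives the reaction to the left.
Dilution lowers every aqueous concentration by the same factor. Δn_aq = 3 − 0 = +3, so the system shifts toward the side with more dissolved moles — to the right.
The individual effects push in opposite directions; without quantitative information the net direction cannot be determined.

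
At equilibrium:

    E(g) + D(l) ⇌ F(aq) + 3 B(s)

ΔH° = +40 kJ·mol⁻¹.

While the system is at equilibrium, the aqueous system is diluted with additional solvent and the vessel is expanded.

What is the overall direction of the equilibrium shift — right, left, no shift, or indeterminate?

cannot be determined

Dilution lowers every aqueous concentration by the same factor. Δn_aq = 1 − 0 = +1, so the system shifts toward the side with more dissolved moles — to the right.
Gas moles: reactants 1, products 0 (Δn_gas = -1). Expansion shifts the system toward the side with more moles of gas — to the left.
The individual effects push in opposite directions; without quantitative information the net direction cannot be determined.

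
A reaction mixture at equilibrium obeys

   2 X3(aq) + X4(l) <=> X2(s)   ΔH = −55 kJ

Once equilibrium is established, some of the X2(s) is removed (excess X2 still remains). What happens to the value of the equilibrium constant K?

unchanged

The equilibrium constant depends only on temperature. This perturbation changes neither the position of equilibrium nor K.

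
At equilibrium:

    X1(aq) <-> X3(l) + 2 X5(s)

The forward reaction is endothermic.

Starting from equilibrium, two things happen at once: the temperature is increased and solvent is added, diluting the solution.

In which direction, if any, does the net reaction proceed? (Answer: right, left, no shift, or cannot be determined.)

cannot be determined

The forward reaction is endothermic. Raising T favours the endothermic direction — shift to the right.
Dilution lowers every aqueous concentration by the same factor. Δn_aq = 0 − 1 = -1, so the system shifts toward the side with more dissolved moles — to the left.
The individual effects push in opposite directions; without quantitative information the net direction cannot be determined.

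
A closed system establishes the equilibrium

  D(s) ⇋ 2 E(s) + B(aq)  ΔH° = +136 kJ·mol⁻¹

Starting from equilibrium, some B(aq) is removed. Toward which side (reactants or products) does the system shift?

Removing B (aq), a product, drives the reaction to the right.

right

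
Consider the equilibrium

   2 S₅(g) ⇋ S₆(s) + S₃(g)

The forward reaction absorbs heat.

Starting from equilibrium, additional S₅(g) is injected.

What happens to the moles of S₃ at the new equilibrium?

Adding S₅ (g), a reactant, drives the reaction to the right.
The net shift is to the right. S₃ is a product, so its amount increases.

increases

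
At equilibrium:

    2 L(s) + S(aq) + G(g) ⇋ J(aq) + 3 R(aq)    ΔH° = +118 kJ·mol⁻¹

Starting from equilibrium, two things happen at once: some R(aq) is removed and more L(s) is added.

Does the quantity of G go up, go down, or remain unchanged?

Removing R (aq), a product, drives the reaction to the right.
L is a pure solid; its activity is 1 regardless of amount, so Q is unaffected — no shift from this change.
The net shift is to the right. G is a reactant, so its amount decreases.

decreases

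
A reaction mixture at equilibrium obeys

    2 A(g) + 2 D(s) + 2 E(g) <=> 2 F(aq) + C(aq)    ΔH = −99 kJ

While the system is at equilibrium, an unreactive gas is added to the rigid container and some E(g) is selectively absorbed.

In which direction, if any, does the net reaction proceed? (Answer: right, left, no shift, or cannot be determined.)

left

At constant volume, adding an inert gas leaves every reacting species' partial pressure unchanged, so Q is unchanged — no shift from this change.
Removing E (g), a reactant, drives the reaction to the left.
Only the nonzero effect(s) matter; the net shift is to the left.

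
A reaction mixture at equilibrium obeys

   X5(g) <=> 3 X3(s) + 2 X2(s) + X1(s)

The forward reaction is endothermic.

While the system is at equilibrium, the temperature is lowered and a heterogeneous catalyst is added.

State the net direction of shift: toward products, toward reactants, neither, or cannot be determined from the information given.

The forward reaction is endothermic. Lowering T favours the exothermic direction — shift to the left.
A catalyst speeds both forward and reverse rates equally; it changes neither Q nor K — no shift from this change.
Only the nonzero effect(s) matter; the net shift is to the left.

left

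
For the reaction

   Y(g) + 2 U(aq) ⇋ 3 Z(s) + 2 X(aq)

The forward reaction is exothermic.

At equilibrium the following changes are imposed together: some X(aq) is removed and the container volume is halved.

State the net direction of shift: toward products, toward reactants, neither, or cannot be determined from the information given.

right

Removing X (aq), a product, drives the reaction to the right.
Gas moles: reactants 1, products 0 (Δn_gas = -1). Compression shifts the system toward the side with fewer moles of gas — to the right.
All effects act in the same direction — net shift to the right.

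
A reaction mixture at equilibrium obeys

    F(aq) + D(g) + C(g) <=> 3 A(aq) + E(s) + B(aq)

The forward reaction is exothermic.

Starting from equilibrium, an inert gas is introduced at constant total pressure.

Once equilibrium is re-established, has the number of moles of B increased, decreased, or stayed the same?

Adding inert gas at constant total pressure expands the volume and lowers every reacting partial pressure. With Δn_gas = 0 − 2 = -2, Q moves away from K toward the side with fewer gas moles, so the system shifts toward the side with more gas moles — to the left.
The net shift is to the left. B is a product, so its amount decreases.

decreases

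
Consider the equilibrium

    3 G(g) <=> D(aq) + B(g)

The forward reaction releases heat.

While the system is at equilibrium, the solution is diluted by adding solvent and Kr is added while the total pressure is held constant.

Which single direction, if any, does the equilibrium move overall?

cannot be determined

Dilution lowers every aqueous concentration by the same factor. Δn_aq = 1 − 0 = +1, so the system shifts toward the side with more dissolved moles — to the right.
Adding inert gas at constant total pressure expands the volume and lowers every reacting partial pressure. With Δn_gas = 1 − 3 = -2, Q moves away from K toward the side with fewer gas moles, so the system shifts toward the side with more gas moles — to the left.
The individual effects push in opposite directions; without quantitative information the net direction cannot be determined.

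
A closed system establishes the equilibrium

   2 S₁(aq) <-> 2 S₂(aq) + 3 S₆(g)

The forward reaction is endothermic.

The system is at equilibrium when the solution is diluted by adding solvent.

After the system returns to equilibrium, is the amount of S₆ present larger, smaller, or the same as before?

unchanged

Dilution scales every aqueous concentration by the same factor. Δn_aq = 2 − 2 = 0, so Q is unchanged — no shift.
No net shift occurs, so the amount of S₆ is unchanged.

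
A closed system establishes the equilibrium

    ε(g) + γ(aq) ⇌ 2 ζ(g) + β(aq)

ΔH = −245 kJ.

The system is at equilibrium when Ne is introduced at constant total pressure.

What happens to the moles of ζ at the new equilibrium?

Adding inert gas at constant total pressure expands the volume and lowers every reacting partial pressure. With Δn_gas = 2 − 1 = +1, Q moves away from K toward the side with fewer gas moles, so the system shifts toward the side with more gas moles — to the right.
The net shift is to the right. ζ is a product, so its amount increases.

increases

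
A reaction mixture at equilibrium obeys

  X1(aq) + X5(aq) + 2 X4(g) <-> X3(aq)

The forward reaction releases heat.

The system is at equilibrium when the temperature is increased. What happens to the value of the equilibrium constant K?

K depends on temperature via the van 't Hoff relation. The forward reaction is exothermic, so raising T decreases K.

decreases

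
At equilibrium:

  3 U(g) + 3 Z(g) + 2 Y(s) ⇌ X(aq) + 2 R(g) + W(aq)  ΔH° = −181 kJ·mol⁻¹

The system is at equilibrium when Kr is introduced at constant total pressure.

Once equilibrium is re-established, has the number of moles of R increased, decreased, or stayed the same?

Adding inert gas at constant total pressure expands the volume and lowers every reacting partial pressure. With Δn_gas = 2 − 6 = -4, Q moves away from K toward the side with fewer gas moles, so the system shifts toward the side with more gas moles — to the left.
The net shift is to the left. R is a product, so its amount decreases.

decreases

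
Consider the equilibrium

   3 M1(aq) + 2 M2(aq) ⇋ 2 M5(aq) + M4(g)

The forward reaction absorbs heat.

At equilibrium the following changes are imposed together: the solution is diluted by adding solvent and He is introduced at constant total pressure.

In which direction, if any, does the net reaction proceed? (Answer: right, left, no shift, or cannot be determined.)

cannot be determined

Dilution lowers every aqueous concentration by the same factor. Δn_aq = 2 − 5 = -3, so the system shifts toward the side with more dissolved moles — to the left.
Adding inert gas at constant total pressure expands the volume and lowers every reacting partial pressure. With Δn_gas = 1 − 0 = +1, Q moves away from K toward the side with fewer gas moles, so the system shifts toward the side with more gas moles — to the right.
The individual effects push in opposite directions; without quantitative information the net direction cannot be determined.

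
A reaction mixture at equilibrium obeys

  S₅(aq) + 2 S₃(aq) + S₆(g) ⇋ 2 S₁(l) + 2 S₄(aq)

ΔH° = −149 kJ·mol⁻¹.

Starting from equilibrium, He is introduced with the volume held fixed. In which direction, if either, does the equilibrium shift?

At constant volume, adding an inert gas leaves every reacting species' partial pressure unchanged, so Q is unchanged — no shift from this change.

no shift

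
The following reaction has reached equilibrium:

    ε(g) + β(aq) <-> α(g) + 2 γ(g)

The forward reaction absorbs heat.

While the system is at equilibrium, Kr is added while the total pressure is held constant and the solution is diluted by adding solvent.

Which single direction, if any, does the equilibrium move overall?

cannot be determined

Adding inert gas at constant total pressure expands the volume and lowers every reacting partial pressure. With Δn_gas = 3 − 1 = +2, Q moves away from K toward the side with fewer gas moles, so the system shifts toward the side with more gas moles — to the right.
Dilution lowers every aqueous concentration by the same factor. Δn_aq = 0 − 1 = -1, so the system shifts toward the side with more dissolved moles — to the left.
The individual effects push in opposite directions; without quantitative information the net direction cannot be determined.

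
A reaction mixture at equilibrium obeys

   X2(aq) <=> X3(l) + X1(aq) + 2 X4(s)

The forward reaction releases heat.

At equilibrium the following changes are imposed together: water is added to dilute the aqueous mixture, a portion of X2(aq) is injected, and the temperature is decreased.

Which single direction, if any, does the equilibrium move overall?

Dilution scales every aqueous concentration by the same factor. Δn_aq = 1 − 1 = 0, so Q is unchanged — no shift.
Adding X2 (aq), a reactant, drives the reaction to the right.
The forward reaction is exothermic. Lowering T favours the exothermic direction — shift to the right.
Only the nonzero effect(s) matter; the net shift is to the right.

right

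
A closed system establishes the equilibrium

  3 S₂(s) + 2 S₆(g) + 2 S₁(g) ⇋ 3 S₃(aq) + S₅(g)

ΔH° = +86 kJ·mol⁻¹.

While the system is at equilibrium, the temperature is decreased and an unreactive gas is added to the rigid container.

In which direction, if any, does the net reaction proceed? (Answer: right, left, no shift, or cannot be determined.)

left

The forward reaction is endothermic. Lowering T favours the exothermic direction — shift to the left.
At constant volume, adding an inert gas leaves every reacting species' partial pressure unchanged, so Q is unchanged — no shift from this change.
Only the nonzero effect(s) matter; the net shift is to the left.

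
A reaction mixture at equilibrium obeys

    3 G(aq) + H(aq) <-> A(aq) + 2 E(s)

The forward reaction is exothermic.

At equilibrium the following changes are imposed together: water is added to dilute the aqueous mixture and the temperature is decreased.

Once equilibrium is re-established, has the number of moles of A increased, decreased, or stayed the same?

cannot be determined

Dilution lowers every aqueous concentration by the same factor. Δn_aq = 1 − 4 = -3, so the system shifts toward the side with more dissolved moles — to the left.
The forward reaction is exothermic. Lowering T favours the exothermic direction — shift to the right.
The two effects oppose each other, so the net shift — and hence the change in A — cannot be determined from the given information.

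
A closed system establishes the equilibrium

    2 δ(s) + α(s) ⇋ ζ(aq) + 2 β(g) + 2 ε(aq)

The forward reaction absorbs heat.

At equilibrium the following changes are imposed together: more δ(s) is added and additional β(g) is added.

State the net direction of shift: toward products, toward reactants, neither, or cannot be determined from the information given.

δ is a pure solid; its activity is 1 regardless of amount, so Q is unaffected — no shift from this change.
Adding β (g), a product, drives the reaction to the left.
Only the nonzero effect(s) matter; the net shift is to the left.

left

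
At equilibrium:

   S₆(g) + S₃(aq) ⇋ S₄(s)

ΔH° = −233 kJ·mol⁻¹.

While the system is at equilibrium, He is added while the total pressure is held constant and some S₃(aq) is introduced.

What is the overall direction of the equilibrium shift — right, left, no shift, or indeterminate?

cannot be determined

Adding inert gas at constant total pressure expands the volume and lowers every reacting partial pressure. With Δn_gas = 0 − 1 = -1, Q moves away from K toward the side with fewer gas moles, so the system shifts toward the side with more gas moles — to the left.
Adding S₃ (aq), a reactant, drives the reaction to the right.
The individual effects push in opposite directions; without quantitative information the net direction cannot be determined.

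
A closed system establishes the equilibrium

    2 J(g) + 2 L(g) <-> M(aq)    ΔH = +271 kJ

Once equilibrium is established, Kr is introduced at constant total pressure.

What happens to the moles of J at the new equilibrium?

Adding inert gas at constant total pressure expands the volume and lowers every reacting partial pressure. With Δn_gas = 0 − 4 = -4, Q moves away from K toward the side with fewer gas moles, so the system shifts toward the side with more gas moles — to the left.
The net shift is to the left. J is a reactant, so its amount increases.

increases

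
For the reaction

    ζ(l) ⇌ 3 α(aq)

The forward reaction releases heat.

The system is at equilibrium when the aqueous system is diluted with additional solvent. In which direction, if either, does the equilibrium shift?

right

Dilution lowers every aqueous concentration by the same factor. Δn_aq = 3 − 0 = +3, so the system shifts toward the side with more dissolved moles — to the right.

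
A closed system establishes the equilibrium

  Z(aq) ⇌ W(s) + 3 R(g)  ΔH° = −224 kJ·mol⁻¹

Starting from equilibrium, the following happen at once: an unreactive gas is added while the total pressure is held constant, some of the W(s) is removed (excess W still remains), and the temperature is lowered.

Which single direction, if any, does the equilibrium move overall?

right

Adding inert gas at constant total pressure expands the volume and lowers every reacting partial pressure. With Δn_gas = 3 − 0 = +3, Q moves away from K toward the side with fewer gas moles, so the system shifts toward the side with more gas moles — to the right.
W is a pure solid; its activity is 1 regardless of amount, so Q is unaffected — no shift from this change.
The forward reaction is exothermic. Lowering T favours the exothermic direction — shift to the right.
Only the nonzero effect(s) matter; the net shift is to the right.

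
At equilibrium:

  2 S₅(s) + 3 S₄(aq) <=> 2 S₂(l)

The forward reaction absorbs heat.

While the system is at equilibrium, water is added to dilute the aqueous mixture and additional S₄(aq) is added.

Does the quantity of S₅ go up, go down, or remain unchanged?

Dilution lowers every aqueous concentration by the same factor. Δn_aq = 0 − 3 = -3, so the system shifts toward the side with more dissolved moles — to the left.
Adding S₄ (aq), a reactant, drives the reaction to the right.
The two effects oppose each other, so the net shift — and hence the change in S₅ — cannot be determined from the given information.

cannot be determined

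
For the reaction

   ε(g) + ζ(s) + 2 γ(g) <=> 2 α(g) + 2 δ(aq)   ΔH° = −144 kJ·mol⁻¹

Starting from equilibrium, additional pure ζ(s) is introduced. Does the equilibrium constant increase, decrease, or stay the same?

unchanged

The equilibrium constant depends only on temperature. This perturbation changes neither the position of equilibrium nor K.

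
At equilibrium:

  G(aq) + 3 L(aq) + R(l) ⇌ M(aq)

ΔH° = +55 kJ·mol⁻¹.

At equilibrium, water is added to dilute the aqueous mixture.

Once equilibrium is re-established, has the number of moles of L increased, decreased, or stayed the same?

Dilution lowers every aqueous concentration by the same factor. Δn_aq = 1 − 4 = -3, so the system shifts toward the side with more dissolved moles — to the left.
The net shift is to the left. L is a reactant, so its amount increases.

increases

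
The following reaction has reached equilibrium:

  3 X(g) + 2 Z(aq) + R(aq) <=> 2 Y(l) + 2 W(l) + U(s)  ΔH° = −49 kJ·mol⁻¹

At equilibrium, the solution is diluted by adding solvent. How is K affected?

unchanged

The equilibrium constant depends only on temperature. This perturbation may move the position of equilibrium, but since T is unchanged, K itself is unchanged.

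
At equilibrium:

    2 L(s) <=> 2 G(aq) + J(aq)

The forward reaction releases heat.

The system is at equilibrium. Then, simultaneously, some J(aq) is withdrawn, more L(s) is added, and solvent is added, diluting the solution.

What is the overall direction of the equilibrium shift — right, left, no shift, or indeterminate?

Removing J (aq), a product, drives the reaction to the right.
L is a pure solid; its activity is 1 regardless of amount, so Q is unaffected — no shift from this change.
Dilution lowers every aqueous concentration by the same factor. Δn_aq = 3 − 0 = +3, so the system shifts toward the side with more dissolved moles — to the right.
Only the nonzero effect(s) matter; the net shift is to the right.

right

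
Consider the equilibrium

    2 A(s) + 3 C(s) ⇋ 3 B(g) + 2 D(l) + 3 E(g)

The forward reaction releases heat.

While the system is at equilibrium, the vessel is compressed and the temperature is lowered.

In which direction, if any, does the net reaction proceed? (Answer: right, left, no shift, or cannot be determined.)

cannot be determined

Gas moles: reactants 0, products 6 (Δn_gas = +6). Compression shifts the system toward the side with fewer moles of gas — to the left.
The forward reaction is exothermic. Lowering T favours the exothermic direction — shift to the right.
The individual effects push in opposite directions; without quantitative information the net direction cannot be determined.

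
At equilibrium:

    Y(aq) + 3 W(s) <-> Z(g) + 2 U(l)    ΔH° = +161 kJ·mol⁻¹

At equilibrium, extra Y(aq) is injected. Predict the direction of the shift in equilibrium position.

right

Adding Y (aq), a reactant, drives the reaction to the right.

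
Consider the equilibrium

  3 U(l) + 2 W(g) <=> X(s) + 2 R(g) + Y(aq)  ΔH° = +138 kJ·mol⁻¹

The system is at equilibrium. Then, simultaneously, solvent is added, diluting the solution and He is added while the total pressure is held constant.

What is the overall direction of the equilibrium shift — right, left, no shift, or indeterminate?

right

Dilution lowers every aqueous concentration by the same factor. Δn_aq = 1 − 0 = +1, so the system shifts toward the side with more dissolved moles — to the right.
Adding inert gas at constant total pressure expands the volume, scaling every reacting partial pressure by the same factor. Δn_gas = 2 − 2 = 0, so Q is unchanged — no shift.
Only the nonzero effect(s) matter; the net shift is to the right.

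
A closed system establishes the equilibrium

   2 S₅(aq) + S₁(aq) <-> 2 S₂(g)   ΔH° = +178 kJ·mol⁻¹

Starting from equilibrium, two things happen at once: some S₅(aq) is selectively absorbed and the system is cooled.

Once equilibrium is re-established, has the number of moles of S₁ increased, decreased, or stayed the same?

Removing S₅ (aq), a reactant, drives the reaction to the left.
The forward reaction is endothermic. Lowering T favours the exothermic direction — shift to the left.
The net shift is to the left. S₁ is a reactant, so its amount increases.

increases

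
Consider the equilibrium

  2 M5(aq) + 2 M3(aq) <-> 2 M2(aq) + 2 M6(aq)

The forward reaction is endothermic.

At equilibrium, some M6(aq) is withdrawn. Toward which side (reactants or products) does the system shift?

Removing M6 (aq), a product, drives the reaction to the right.

right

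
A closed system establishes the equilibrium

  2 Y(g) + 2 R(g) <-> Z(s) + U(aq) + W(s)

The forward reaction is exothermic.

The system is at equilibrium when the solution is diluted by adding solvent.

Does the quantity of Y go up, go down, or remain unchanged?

Dilution lowers every aqueous concentration by the same factor. Δn_aq = 1 − 0 = +1, so the system shifts toward the side with more dissolved moles — to the right.
The net shift is to the right. Y is a reactant, so its amount decreases.

decreases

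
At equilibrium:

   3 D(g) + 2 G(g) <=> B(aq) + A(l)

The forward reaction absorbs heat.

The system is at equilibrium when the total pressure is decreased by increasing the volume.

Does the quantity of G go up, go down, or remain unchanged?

Gas moles: reactants 5, products 0 (Δn_gas = -5). Expansion shifts the system toward the side with more moles of gas — to the left.
The net shift is to the left. G is a reactant, so its amount increases.

increases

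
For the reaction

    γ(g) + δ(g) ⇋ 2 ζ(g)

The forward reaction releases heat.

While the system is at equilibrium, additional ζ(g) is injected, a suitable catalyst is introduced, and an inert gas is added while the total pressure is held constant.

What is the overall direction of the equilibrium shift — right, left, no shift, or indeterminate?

Adding ζ (g), a product, drives the reaction to the left.
A catalyst speeds both forward and reverse rates equally; it changes neither Q nor K — no shift from this change.
Adding inert gas at constant total pressure expands the volume, scaling every reacting partial pressure by the same factor. Δn_gas = 2 − 2 = 0, so Q is unchanged — no shift.
Only the nonzero effect(s) matter; the net shift is to the left.

left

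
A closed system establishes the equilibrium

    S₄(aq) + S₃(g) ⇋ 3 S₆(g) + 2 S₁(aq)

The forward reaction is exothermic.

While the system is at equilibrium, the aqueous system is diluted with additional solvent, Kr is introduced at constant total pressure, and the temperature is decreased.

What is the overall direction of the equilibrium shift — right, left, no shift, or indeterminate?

right

Dilution lowers every aqueous concentration by the same factor. Δn_aq = 2 − 1 = +1, so the system shifts toward the side with more dissolved moles — to the right.
Adding inert gas at constant total pressure expands the volume and lowers every reacting partial pressure. With Δn_gas = 3 − 1 = +2, Q moves away from K toward the side with fewer gas moles, so the system shifts toward the side with more gas moles — to the right.
The forward reaction is exothermic. Lowering T favours the exothermic direction — shift to the right.
All effects act in the same direction — net shift to the right.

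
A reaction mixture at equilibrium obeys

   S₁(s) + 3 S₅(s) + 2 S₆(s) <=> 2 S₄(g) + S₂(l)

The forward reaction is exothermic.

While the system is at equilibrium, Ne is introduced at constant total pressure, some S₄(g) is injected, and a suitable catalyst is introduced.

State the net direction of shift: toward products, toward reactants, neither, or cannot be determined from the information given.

Adding inert gas at constant total pressure expands the volume and lowers every reacting partial pressure. With Δn_gas = 2 − 0 = +2, Q moves away from K toward the side with fewer gas moles, so the system shifts toward the side with more gas moles — to the right.
Adding S₄ (g), a product, drives the reaction to the left.
A catalyst speeds both forward and reverse rates equally; it changes neither Q nor K — no shift from this change.
The individual effects push in opposite directions; without quantitative information the net direction cannot be determined.

cannot be determined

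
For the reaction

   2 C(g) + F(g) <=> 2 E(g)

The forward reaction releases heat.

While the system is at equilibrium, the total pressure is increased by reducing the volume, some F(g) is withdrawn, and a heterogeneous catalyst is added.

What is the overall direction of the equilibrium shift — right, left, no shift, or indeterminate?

cannot be determined

Gas moles: reactants 3, products 2 (Δn_gas = -1). Compression shifts the system toward the side with fewer moles of gas — to the right.
Removing F (g), a reactant, drives the reaction to the left.
A catalyst speeds both forward and reverse rates equally; it changes neither Q nor K — no shift from this change.
The individual effects push in opposite directions; without quantitative information the net direction cannot be determined.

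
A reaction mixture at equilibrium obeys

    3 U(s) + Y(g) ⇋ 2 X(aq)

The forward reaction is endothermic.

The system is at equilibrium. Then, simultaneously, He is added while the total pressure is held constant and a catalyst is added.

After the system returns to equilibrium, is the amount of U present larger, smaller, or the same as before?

Adding inert gas at constant total pressure expands the volume and lowers every reacting partial pressure. With Δn_gas = 0 − 1 = -1, Q moves away from K toward the side with fewer gas moles, so the system shifts toward the side with more gas moles — to the left.
A catalyst speeds both forward and reverse rates equally; it changes neither Q nor K — no shift from this change.
The net shift is to the left. U is a reactant, so its amount increases.

increases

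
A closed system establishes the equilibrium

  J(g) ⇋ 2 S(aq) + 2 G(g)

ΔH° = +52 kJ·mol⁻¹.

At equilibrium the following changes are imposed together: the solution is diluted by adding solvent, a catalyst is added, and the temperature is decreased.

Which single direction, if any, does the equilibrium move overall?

Dilution lowers every aqueous concentration by the same factor. Δn_aq = 2 − 0 = +2, so the system shifts toward the side with more dissolved moles — to the right.
A catalyst speeds both forward and reverse rates equally; it changes neither Q nor K — no shift from this change.
The forward reaction is endothermic. Lowering T favours the exothermic direction — shift to the left.
The individual effects push in opposite directions; without quantitative information the net direction cannot be determined.

cannot be determined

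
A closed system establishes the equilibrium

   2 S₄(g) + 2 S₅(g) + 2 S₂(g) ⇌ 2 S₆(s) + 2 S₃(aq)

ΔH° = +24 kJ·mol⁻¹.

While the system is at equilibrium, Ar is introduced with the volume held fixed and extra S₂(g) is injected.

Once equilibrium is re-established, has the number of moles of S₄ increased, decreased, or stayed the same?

decreases

At constant volume, adding an inert gas leaves every reacting species' partial pressure unchanged, so Q is unchanged — no shift from this change.
Adding S₂ (g), a reactant, drives the reaction to the right.
The net shift is to the right. S₄ is a reactant, so its amount decreases.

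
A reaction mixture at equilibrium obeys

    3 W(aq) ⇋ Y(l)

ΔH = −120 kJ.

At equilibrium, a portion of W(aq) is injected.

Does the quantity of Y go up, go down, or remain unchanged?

increases

Adding W (aq), a reactant, drives the reaction to the right.
The net shift is to the right. Y is a product, so its amount increases.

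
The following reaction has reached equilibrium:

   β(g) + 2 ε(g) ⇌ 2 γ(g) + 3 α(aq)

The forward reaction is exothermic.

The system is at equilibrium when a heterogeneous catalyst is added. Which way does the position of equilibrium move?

no shift

A catalyst speeds both forward and reverse rates equally; it changes neither Q nor K — no shift from this change.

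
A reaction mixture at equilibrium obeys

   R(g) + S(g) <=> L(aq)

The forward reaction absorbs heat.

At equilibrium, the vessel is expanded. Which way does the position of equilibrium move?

Gas moles: reactants 2, products 0 (Δn_gas = -2). Expansion shifts the system toward the side with more moles of gas — to the left.

left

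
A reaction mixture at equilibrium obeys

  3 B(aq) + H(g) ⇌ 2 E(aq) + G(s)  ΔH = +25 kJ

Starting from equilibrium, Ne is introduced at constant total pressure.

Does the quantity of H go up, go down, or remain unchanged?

Adding inert gas at constant total pressure expands the volume and lowers every reacting partial pressure. With Δn_gas = 0 − 1 = -1, Q moves away from K toward the side with fewer gas moles, so the system shifts toward the side with more gas moles — to the left.
The net shift is to the left. H is a reactant, so its amount increases.

increases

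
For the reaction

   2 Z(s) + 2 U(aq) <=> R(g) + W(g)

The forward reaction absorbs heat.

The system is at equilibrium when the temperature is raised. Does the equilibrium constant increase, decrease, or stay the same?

K depends on temperature via the van 't Hoff relation. The forward reaction is endothermic, so raising T increases K.

increases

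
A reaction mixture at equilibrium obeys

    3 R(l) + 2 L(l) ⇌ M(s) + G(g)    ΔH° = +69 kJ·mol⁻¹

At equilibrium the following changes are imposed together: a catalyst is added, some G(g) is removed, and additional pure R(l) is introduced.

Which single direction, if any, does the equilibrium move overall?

A catalyst speeds both forward and reverse rates equally; it changes neither Q nor K — no shift from this change.
Removing G (g), a product, drives the reaction to the right.
R is a pure liquid; its activity is 1 regardless of amount, so Q is unaffected — no shift from this change.
Only the nonzero effect(s) matter; the net shift is to the right.

right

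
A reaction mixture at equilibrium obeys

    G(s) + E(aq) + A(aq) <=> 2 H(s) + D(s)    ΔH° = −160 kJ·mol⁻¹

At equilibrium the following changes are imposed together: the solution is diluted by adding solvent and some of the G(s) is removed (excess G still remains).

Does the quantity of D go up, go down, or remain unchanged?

Dilution lowers every aqueous concentration by the same factor. Δn_aq = 0 − 2 = -2, so the system shifts toward the side with more dissolved moles — to the left.
G is a pure solid; its activity is 1 regardless of amount, so Q is unaffected — no shift from this change.
The net shift is to the left. D is a product, so its amount decreases.

decreases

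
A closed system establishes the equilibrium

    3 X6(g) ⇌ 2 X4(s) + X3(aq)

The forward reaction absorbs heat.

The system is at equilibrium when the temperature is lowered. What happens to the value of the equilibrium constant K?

K depends on temperature via the van 't Hoff relation. The forward reaction is endothermic, so lowering T decreases K.

decreases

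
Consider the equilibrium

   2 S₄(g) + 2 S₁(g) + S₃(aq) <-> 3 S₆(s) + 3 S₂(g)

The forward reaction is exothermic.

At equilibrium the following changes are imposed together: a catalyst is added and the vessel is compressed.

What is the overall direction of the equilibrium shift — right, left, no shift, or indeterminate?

right

A catalyst speeds both forward and reverse rates equally; it changes neither Q nor K — no shift from this change.
Gas moles: reactants 4, products 3 (Δn_gas = -1). Compression shifts the system toward the side with fewer moles of gas — to the right.
Only the nonzero effect(s) matter; the net shift is to the right.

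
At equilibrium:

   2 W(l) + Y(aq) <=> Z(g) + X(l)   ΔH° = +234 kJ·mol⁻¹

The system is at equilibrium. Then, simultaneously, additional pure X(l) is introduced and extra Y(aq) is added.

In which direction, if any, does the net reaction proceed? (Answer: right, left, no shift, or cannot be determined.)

right

X is a pure liquid; its activity is 1 regardless of amount, so Q is unaffected — no shift from this change.
Adding Y (aq), a reactant, drives the reaction to the right.
Only the nonzero effect(s) matter; the net shift is to the right.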